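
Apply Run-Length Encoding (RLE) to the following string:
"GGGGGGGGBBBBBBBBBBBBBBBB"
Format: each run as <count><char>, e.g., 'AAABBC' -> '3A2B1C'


Scanning runs left to right:
  i=0: run of 'G' x 8 -> '8G'
  i=8: run of 'B' x 16 -> '16B'

RLE = 8G16B


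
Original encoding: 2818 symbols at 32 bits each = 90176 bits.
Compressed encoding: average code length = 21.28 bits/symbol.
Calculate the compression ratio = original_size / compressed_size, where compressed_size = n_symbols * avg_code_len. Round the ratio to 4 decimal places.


original_size = n_symbols * orig_bits = 2818 * 32 = 90176 bits
compressed_size = n_symbols * avg_code_len = 2818 * 21.28 = 59967.04 bits
ratio = original_size / compressed_size = 90176 / 59967.04 = 1.5038

Compression ratio = 1.5038


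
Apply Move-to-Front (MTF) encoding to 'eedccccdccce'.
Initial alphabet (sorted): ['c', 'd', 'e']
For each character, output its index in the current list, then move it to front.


MTF encoding:
'e': index 2 in ['c', 'd', 'e'] -> ['e', 'c', 'd']
'e': index 0 in ['e', 'c', 'd'] -> ['e', 'c', 'd']
'd': index 2 in ['e', 'c', 'd'] -> ['d', 'e', 'c']
'c': index 2 in ['d', 'e', 'c'] -> ['c', 'd', 'e']
'c': index 0 in ['c', 'd', 'e'] -> ['c', 'd', 'e']
'c': index 0 in ['c', 'd', 'e'] -> ['c', 'd', 'e']
'c': index 0 in ['c', 'd', 'e'] -> ['c', 'd', 'e']
'd': index 1 in ['c', 'd', 'e'] -> ['d', 'c', 'e']
'c': index 1 in ['d', 'c', 'e'] -> ['c', 'd', 'e']
'c': index 0 in ['c', 'd', 'e'] -> ['c', 'd', 'e']
'c': index 0 in ['c', 'd', 'e'] -> ['c', 'd', 'e']
'e': index 2 in ['c', 'd', 'e'] -> ['e', 'c', 'd']


Output: [2, 0, 2, 2, 0, 0, 0, 1, 1, 0, 0, 2]


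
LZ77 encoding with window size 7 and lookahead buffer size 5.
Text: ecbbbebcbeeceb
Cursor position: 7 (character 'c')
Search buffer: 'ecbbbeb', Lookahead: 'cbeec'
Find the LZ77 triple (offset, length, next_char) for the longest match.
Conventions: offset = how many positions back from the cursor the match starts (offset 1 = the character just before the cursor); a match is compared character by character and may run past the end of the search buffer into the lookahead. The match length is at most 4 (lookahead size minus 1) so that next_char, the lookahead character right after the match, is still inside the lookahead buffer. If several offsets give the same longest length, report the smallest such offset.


Try each offset into the search buffer:
  offset=1 (pos 6, char 'b'): match length 0
  offset=2 (pos 5, char 'e'): match length 0
  offset=3 (pos 4, char 'b'): match length 0
  offset=4 (pos 3, char 'b'): match length 0
  offset=5 (pos 2, char 'b'): match length 0
  offset=6 (pos 1, char 'c'): match length 2
  offset=7 (pos 0, char 'e'): match length 0
Longest match has length 2 at offset 6.
next_char = character at position 7 + 2 = 9 -> 'e'

Best match: offset=6, length=2 (matching 'cb' starting at position 1)
LZ77 triple: (6, 2, 'e')


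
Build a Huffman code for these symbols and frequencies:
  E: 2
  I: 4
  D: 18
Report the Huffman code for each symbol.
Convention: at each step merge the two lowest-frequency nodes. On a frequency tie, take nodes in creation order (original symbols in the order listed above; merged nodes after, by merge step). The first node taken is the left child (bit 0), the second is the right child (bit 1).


Huffman tree construction:
Step 1: Merge E(2) + I(4) = 6
Step 2: Merge (E+I)(6) + D(18) = 24
Read each symbol's code off the tree from the root (left child = 0, right child = 1).

Codes:
  E: 00 (length 2)
  I: 01 (length 2)
  D: 1 (length 1)
Average code length: 30/24 = 1.2500 bits/symbol


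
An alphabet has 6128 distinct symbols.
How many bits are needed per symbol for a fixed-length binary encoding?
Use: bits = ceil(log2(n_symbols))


log2(6128) = 12.5812
Bracket: 2^12 = 4096 < 6128 <= 2^13 = 8192
So ceil(log2(6128)) = 13

bits = ceil(log2(6128)) = ceil(12.5812) = 13 bits


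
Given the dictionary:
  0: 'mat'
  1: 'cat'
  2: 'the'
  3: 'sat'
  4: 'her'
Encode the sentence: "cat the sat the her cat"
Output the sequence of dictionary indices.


Look up each word in the dictionary:
  'cat' -> 1
  'the' -> 2
  'sat' -> 3
  'the' -> 2
  'her' -> 4
  'cat' -> 1

Encoded: [1, 2, 3, 2, 4, 1]


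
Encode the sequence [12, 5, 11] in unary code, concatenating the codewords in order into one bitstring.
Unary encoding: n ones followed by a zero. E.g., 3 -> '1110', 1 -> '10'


Encode each number as n ones followed by a terminating 0:
  12 -> 1111111111110 (13 bits)
  5 -> 111110 (6 bits)
  11 -> 111111111110 (12 bits)
Total length = 13 + 6 + 12 = 31 bits.

Unary([12, 5, 11]) = 1111111111110111110111111111110 (31 bits)


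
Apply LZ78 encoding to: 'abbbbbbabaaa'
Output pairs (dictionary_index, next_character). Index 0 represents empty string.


LZ78 encoding steps:
Dictionary: {0: ''}
Step 1: w='' (idx 0), next='a' -> output (0, 'a'), add 'a' as idx 1
Step 2: w='' (idx 0), next='b' -> output (0, 'b'), add 'b' as idx 2
Step 3: w='b' (idx 2), next='b' -> output (2, 'b'), add 'bb' as idx 3
Step 4: w='bb' (idx 3), next='b' -> output (3, 'b'), add 'bbb' as idx 4
Step 5: w='a' (idx 1), next='b' -> output (1, 'b'), add 'ab' as idx 5
Step 6: w='a' (idx 1), next='a' -> output (1, 'a'), add 'aa' as idx 6
Step 7: w='a' (idx 1), end of input -> output (1, '')


Encoded: [(0, 'a'), (0, 'b'), (2, 'b'), (3, 'b'), (1, 'b'), (1, 'a'), (1, '')]


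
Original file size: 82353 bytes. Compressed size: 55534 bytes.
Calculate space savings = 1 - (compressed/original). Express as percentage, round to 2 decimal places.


ratio = compressed/original = 55534/82353 = 0.674341
savings = 1 - ratio = 1 - 0.674341 = 0.325659
as a percentage: 0.325659 * 100 = 32.57%

Space savings = 1 - 55534/82353 = 32.57%


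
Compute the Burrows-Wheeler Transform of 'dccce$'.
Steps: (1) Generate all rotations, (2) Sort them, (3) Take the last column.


Rotations (sorted):
  0: $dccce -> last char: e
  1: ccce$d -> last char: d
  2: cce$dc -> last char: c
  3: ce$dcc -> last char: c
  4: dccce$ -> last char: $
  5: e$dccc -> last char: c


BWT = edcc$c


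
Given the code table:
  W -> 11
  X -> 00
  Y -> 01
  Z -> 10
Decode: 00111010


Decoding:
00 -> X
11 -> W
10 -> Z
10 -> Z


Result: XWZZ


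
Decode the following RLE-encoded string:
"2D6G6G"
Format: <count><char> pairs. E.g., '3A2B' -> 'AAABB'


Expanding each <count><char> pair:
  2D -> 'DD'
  6G -> 'GGGGGG'
  6G -> 'GGGGGG'

Decoded = DDGGGGGGGGGGGG


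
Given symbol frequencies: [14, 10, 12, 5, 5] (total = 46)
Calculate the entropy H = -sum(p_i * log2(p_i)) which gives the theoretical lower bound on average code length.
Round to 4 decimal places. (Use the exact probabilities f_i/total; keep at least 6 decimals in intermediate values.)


Per-symbol terms -p_i * log2(p_i) with p_i = f_i/46:
  p = 14/46 = 0.304348: log2(p) = -1.716207, -p*log2(p) = 0.522324
  p = 10/46 = 0.217391: log2(p) = -2.201634, -p*log2(p) = 0.478616
  p = 12/46 = 0.260870: log2(p) = -1.938599, -p*log2(p) = 0.505722
  p = 5/46 = 0.108696: log2(p) = -3.201634, -p*log2(p) = 0.348004
  p = 5/46 = 0.108696: log2(p) = -3.201634, -p*log2(p) = 0.348004
H = 0.522324 + 0.478616 + 0.505722 + 0.348004 + 0.348004 = 2.202670

H = 2.2027 bits/symbol


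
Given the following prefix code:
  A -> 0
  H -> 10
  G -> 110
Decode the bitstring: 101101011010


Decoding step by step:
Bits 10 -> H
Bits 110 -> G
Bits 10 -> H
Bits 110 -> G
Bits 10 -> H


Decoded message: HGHGH


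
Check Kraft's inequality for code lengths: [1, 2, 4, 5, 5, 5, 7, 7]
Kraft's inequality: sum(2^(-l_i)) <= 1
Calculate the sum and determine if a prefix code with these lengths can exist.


Sum = 2^(-1) + 2^(-2) + 2^(-4) + 2^(-5) + 2^(-5) + 2^(-5) + 2^(-7) + 2^(-7)
    = 0.5 + 0.25 + 0.0625 + 0.03125 + 0.03125 + 0.03125 + 0.0078125 + 0.0078125
    = 118/128 = 0.921875
Since 0.921875 <= 1, Kraft's inequality IS satisfied.
A prefix code with these lengths CAN exist.

Kraft sum = 0.921875. Satisfied.


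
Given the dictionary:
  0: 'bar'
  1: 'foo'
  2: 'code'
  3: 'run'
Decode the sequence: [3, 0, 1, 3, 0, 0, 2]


Look up each index in the dictionary:
  3 -> 'run'
  0 -> 'bar'
  1 -> 'foo'
  3 -> 'run'
  0 -> 'bar'
  0 -> 'bar'
  2 -> 'code'

Decoded: "run bar foo run bar bar code"


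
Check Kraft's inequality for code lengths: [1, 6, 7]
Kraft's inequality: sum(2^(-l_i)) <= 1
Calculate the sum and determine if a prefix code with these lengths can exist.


Sum = 2^(-1) + 2^(-6) + 2^(-7)
    = 0.5 + 0.015625 + 0.0078125
    = 67/128 = 0.5234375
Since 0.5234375 <= 1, Kraft's inequality IS satisfied.
A prefix code with these lengths CAN exist.

Kraft sum = 0.5234375. Satisfied.


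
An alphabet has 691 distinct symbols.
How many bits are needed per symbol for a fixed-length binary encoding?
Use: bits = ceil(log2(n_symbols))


log2(691) = 9.4325
Bracket: 2^9 = 512 < 691 <= 2^10 = 1024
So ceil(log2(691)) = 10

bits = ceil(log2(691)) = ceil(9.4325) = 10 bits


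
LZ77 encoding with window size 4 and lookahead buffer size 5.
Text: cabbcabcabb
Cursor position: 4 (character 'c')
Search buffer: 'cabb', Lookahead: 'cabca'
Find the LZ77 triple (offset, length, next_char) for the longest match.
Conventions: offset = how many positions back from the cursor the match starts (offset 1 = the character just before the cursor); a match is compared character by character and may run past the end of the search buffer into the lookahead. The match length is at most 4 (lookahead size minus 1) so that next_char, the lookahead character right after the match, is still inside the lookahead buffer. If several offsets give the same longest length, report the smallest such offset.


Try each offset into the search buffer:
  offset=1 (pos 3, char 'b'): match length 0
  offset=2 (pos 2, char 'b'): match length 0
  offset=3 (pos 1, char 'a'): match length 0
  offset=4 (pos 0, char 'c'): match length 3
Longest match has length 3 at offset 4.
next_char = character at position 4 + 3 = 7 -> 'c'

Best match: offset=4, length=3 (matching 'cab' starting at position 0)
LZ77 triple: (4, 3, 'c')


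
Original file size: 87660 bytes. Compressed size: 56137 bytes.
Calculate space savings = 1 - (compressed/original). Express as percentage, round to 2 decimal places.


ratio = compressed/original = 56137/87660 = 0.640395
savings = 1 - ratio = 1 - 0.640395 = 0.359605
as a percentage: 0.359605 * 100 = 35.96%

Space savings = 1 - 56137/87660 = 35.96%


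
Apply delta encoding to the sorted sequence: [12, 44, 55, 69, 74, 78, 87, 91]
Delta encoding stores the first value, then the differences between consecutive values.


First value: 12
Deltas:
  44 - 12 = 32
  55 - 44 = 11
  69 - 55 = 14
  74 - 69 = 5
  78 - 74 = 4
  87 - 78 = 9
  91 - 87 = 4


Delta encoded: [12, 32, 11, 14, 5, 4, 9, 4]


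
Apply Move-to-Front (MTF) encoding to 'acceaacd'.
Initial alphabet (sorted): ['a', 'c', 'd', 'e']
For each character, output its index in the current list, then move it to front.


MTF encoding:
'a': index 0 in ['a', 'c', 'd', 'e'] -> ['a', 'c', 'd', 'e']
'c': index 1 in ['a', 'c', 'd', 'e'] -> ['c', 'a', 'd', 'e']
'c': index 0 in ['c', 'a', 'd', 'e'] -> ['c', 'a', 'd', 'e']
'e': index 3 in ['c', 'a', 'd', 'e'] -> ['e', 'c', 'a', 'd']
'a': index 2 in ['e', 'c', 'a', 'd'] -> ['a', 'e', 'c', 'd']
'a': index 0 in ['a', 'e', 'c', 'd'] -> ['a', 'e', 'c', 'd']
'c': index 2 in ['a', 'e', 'c', 'd'] -> ['c', 'a', 'e', 'd']
'd': index 3 in ['c', 'a', 'e', 'd'] -> ['d', 'c', 'a', 'e']


Output: [0, 1, 0, 3, 2, 0, 2, 3]


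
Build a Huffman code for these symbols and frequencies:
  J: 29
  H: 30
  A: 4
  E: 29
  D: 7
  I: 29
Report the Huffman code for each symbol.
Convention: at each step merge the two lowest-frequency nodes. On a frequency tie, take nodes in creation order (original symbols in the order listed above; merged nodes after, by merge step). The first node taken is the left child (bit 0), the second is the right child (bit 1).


Huffman tree construction:
Step 1: Merge A(4) + D(7) = 11
Step 2: Merge (A+D)(11) + J(29) = 40
Step 3: Merge E(29) + I(29) = 58
Step 4: Merge H(30) + ((A+D)+J)(40) = 70
Step 5: Merge (E+I)(58) + (H+((A+D)+J))(70) = 128
Read each symbol's code off the tree from the root (left child = 0, right child = 1).

Codes:
  J: 111 (length 3)
  H: 10 (length 2)
  A: 1100 (length 4)
  E: 00 (length 2)
  D: 1101 (length 4)
  I: 01 (length 2)
Average code length: 307/128 = 2.3984 bits/symbol


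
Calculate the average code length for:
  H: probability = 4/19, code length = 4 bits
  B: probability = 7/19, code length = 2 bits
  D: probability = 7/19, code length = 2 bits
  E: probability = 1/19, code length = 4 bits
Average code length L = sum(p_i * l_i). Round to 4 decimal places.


Weighted contributions p_i * l_i:
  H: (4/19) * 4 = 16/19
  B: (7/19) * 2 = 14/19
  D: (7/19) * 2 = 14/19
  E: (1/19) * 4 = 4/19
Sum = (16 + 14 + 14 + 4)/19 = 48/19

L = 48/19 = 2.5263 bits/symbol


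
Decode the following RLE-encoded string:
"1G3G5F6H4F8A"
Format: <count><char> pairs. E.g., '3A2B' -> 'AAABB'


Expanding each <count><char> pair:
  1G -> 'G'
  3G -> 'GGG'
  5F -> 'FFFFF'
  6H -> 'HHHHHH'
  4F -> 'FFFF'
  8A -> 'AAAAAAAA'

Decoded = GGGGFFFFFHHHHHHFFFFAAAAAAAA


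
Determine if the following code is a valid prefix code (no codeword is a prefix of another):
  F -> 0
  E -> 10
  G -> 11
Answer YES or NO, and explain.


Checking each pair (does one codeword prefix another?):
  F='0' vs E='10': no prefix
  F='0' vs G='11': no prefix
  E='10' vs F='0': no prefix
  E='10' vs G='11': no prefix
  G='11' vs F='0': no prefix
  G='11' vs E='10': no prefix
No violation found over all pairs.

YES -- this is a valid prefix code. No codeword is a prefix of any other codeword.


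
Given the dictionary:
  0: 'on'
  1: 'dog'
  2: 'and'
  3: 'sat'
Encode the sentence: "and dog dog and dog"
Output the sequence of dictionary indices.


Look up each word in the dictionary:
  'and' -> 2
  'dog' -> 1
  'dog' -> 1
  'and' -> 2
  'dog' -> 1

Encoded: [2, 1, 1, 2, 1]


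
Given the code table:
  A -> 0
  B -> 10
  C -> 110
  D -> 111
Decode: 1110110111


Decoding:
111 -> D
0 -> A
110 -> C
111 -> D


Result: DACD


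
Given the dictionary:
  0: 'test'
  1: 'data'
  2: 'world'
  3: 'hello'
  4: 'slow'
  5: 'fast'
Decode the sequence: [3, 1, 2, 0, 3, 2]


Look up each index in the dictionary:
  3 -> 'hello'
  1 -> 'data'
  2 -> 'world'
  0 -> 'test'
  3 -> 'hello'
  2 -> 'world'

Decoded: "hello data world test hello world"


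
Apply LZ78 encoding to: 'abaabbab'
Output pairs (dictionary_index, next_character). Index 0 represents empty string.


LZ78 encoding steps:
Dictionary: {0: ''}
Step 1: w='' (idx 0), next='a' -> output (0, 'a'), add 'a' as idx 1
Step 2: w='' (idx 0), next='b' -> output (0, 'b'), add 'b' as idx 2
Step 3: w='a' (idx 1), next='a' -> output (1, 'a'), add 'aa' as idx 3
Step 4: w='b' (idx 2), next='b' -> output (2, 'b'), add 'bb' as idx 4
Step 5: w='a' (idx 1), next='b' -> output (1, 'b'), add 'ab' as idx 5


Encoded: [(0, 'a'), (0, 'b'), (1, 'a'), (2, 'b'), (1, 'b')]


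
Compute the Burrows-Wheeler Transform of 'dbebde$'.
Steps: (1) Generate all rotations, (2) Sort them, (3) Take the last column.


Rotations (sorted):
  0: $dbebde -> last char: e
  1: bde$dbe -> last char: e
  2: bebde$d -> last char: d
  3: dbebde$ -> last char: $
  4: de$dbeb -> last char: b
  5: e$dbebd -> last char: d
  6: ebde$db -> last char: b


BWT = eed$bdb


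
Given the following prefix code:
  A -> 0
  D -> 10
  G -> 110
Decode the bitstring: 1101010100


Decoding step by step:
Bits 110 -> G
Bits 10 -> D
Bits 10 -> D
Bits 10 -> D
Bits 0 -> A


Decoded message: GDDDA


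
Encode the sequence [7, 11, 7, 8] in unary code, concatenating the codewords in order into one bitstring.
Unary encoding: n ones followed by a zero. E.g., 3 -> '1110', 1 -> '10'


Encode each number as n ones followed by a terminating 0:
  7 -> 11111110 (8 bits)
  11 -> 111111111110 (12 bits)
  7 -> 11111110 (8 bits)
  8 -> 111111110 (9 bits)
Total length = 8 + 12 + 8 + 9 = 37 bits.

Unary([7, 11, 7, 8]) = 1111111011111111111011111110111111110 (37 bits)


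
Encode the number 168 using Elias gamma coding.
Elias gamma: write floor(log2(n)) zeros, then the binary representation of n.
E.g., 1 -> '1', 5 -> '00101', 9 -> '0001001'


num_bits = floor(log2(168)) + 1 = 8
leading_zeros = num_bits - 1 = 7
binary(168) = 10101000

Elias gamma(168) = '0000000' + '10101000' = 000000010101000 (15 bits)


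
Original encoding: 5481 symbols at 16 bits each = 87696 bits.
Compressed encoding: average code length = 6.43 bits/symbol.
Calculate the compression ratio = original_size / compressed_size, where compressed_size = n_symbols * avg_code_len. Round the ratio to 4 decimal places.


original_size = n_symbols * orig_bits = 5481 * 16 = 87696 bits
compressed_size = n_symbols * avg_code_len = 5481 * 6.43 = 35242.83 bits
ratio = original_size / compressed_size = 87696 / 35242.83 = 2.4883

Compression ratio = 2.4883


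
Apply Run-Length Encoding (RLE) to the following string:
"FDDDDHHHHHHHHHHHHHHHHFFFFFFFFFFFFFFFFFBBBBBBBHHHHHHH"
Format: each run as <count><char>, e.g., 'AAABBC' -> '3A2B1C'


Scanning runs left to right:
  i=0: run of 'F' x 1 -> '1F'
  i=1: run of 'D' x 4 -> '4D'
  i=5: run of 'H' x 16 -> '16H'
  i=21: run of 'F' x 17 -> '17F'
  i=38: run of 'B' x 7 -> '7B'
  i=45: run of 'H' x 7 -> '7H'

RLE = 1F4D16H17F7B7H


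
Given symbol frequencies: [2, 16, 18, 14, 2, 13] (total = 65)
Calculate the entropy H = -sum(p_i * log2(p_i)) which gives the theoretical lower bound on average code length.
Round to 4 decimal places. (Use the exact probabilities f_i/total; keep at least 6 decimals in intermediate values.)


Per-symbol terms -p_i * log2(p_i) with p_i = f_i/65:
  p = 2/65 = 0.030769: log2(p) = -5.022368, -p*log2(p) = 0.154534
  p = 16/65 = 0.246154: log2(p) = -2.022368, -p*log2(p) = 0.497814
  p = 18/65 = 0.276923: log2(p) = -1.852443, -p*log2(p) = 0.512984
  p = 14/65 = 0.215385: log2(p) = -2.215013, -p*log2(p) = 0.477080
  p = 2/65 = 0.030769: log2(p) = -5.022368, -p*log2(p) = 0.154534
  p = 13/65 = 0.200000: log2(p) = -2.321928, -p*log2(p) = 0.464386
H = 0.154534 + 0.497814 + 0.512984 + 0.477080 + 0.154534 + 0.464386 = 2.261332

H = 2.2613 bits/symbol


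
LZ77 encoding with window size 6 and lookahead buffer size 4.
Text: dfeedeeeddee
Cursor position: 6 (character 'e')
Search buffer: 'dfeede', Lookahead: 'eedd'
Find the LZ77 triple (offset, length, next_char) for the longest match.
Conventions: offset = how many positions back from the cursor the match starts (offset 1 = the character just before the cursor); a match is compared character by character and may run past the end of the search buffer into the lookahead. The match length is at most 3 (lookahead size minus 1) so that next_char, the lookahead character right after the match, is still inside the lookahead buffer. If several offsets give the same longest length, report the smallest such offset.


Try each offset into the search buffer:
  offset=1 (pos 5, char 'e'): match length 2
  offset=2 (pos 4, char 'd'): match length 0
  offset=3 (pos 3, char 'e'): match length 1
  offset=4 (pos 2, char 'e'): match length 3
  offset=5 (pos 1, char 'f'): match length 0
  offset=6 (pos 0, char 'd'): match length 0
Longest match has length 3 at offset 4.
next_char = character at position 6 + 3 = 9 -> 'd'

Best match: offset=4, length=3 (matching 'eed' starting at position 2)
LZ77 triple: (4, 3, 'd')


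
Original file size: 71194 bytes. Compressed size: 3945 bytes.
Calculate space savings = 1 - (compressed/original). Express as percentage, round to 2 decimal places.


ratio = compressed/original = 3945/71194 = 0.055412
savings = 1 - ratio = 1 - 0.055412 = 0.944588
as a percentage: 0.944588 * 100 = 94.46%

Space savings = 1 - 3945/71194 = 94.46%


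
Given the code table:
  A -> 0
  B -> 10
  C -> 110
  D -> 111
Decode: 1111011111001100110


Decoding:
111 -> D
10 -> B
111 -> D
110 -> C
0 -> A
110 -> C
0 -> A
110 -> C


Result: DBDCACAC


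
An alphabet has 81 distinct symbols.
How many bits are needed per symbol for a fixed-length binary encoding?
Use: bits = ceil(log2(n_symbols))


log2(81) = 6.3399
Bracket: 2^6 = 64 < 81 <= 2^7 = 128
So ceil(log2(81)) = 7

bits = ceil(log2(81)) = ceil(6.3399) = 7 bits


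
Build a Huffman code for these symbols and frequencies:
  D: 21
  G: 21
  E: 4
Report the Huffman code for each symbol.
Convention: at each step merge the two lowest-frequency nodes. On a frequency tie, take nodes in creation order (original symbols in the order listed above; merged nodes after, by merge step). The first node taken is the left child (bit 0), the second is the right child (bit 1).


Huffman tree construction:
Step 1: Merge E(4) + D(21) = 25
Step 2: Merge G(21) + (E+D)(25) = 46
Read each symbol's code off the tree from the root (left child = 0, right child = 1).

Codes:
  D: 11 (length 2)
  G: 0 (length 1)
  E: 10 (length 2)
Average code length: 71/46 = 1.5435 bits/symbol


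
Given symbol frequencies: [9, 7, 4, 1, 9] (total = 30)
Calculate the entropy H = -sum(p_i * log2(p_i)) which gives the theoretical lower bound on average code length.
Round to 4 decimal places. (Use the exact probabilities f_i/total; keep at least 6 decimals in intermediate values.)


Per-symbol terms -p_i * log2(p_i) with p_i = f_i/30:
  p = 9/30 = 0.300000: log2(p) = -1.736966, -p*log2(p) = 0.521090
  p = 7/30 = 0.233333: log2(p) = -2.099536, -p*log2(p) = 0.489892
  p = 4/30 = 0.133333: log2(p) = -2.906891, -p*log2(p) = 0.387585
  p = 1/30 = 0.033333: log2(p) = -4.906891, -p*log2(p) = 0.163563
  p = 9/30 = 0.300000: log2(p) = -1.736966, -p*log2(p) = 0.521090
H = 0.521090 + 0.489892 + 0.387585 + 0.163563 + 0.521090 = 2.083220

H = 2.0832 bits/symbol


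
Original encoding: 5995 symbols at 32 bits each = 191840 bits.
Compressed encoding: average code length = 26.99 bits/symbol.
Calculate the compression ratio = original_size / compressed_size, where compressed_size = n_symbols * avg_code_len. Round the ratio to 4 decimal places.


original_size = n_symbols * orig_bits = 5995 * 32 = 191840 bits
compressed_size = n_symbols * avg_code_len = 5995 * 26.99 = 161805.05 bits
ratio = original_size / compressed_size = 191840 / 161805.05 = 1.1856

Compression ratio = 1.1856


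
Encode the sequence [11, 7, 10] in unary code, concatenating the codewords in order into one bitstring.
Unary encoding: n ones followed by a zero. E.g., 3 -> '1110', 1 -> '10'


Encode each number as n ones followed by a terminating 0:
  11 -> 111111111110 (12 bits)
  7 -> 11111110 (8 bits)
  10 -> 11111111110 (11 bits)
Total length = 12 + 8 + 11 = 31 bits.

Unary([11, 7, 10]) = 1111111111101111111011111111110 (31 bits)


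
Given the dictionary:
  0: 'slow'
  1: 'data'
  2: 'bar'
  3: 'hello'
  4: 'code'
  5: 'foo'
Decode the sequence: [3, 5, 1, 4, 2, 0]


Look up each index in the dictionary:
  3 -> 'hello'
  5 -> 'foo'
  1 -> 'data'
  4 -> 'code'
  2 -> 'bar'
  0 -> 'slow'

Decoded: "hello foo data code bar slow"


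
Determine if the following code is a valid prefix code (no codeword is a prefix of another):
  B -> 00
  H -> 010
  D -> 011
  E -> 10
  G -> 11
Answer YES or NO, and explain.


Checking each pair (does one codeword prefix another?):
  B='00' vs H='010': no prefix
  B='00' vs D='011': no prefix
  B='00' vs E='10': no prefix
  B='00' vs G='11': no prefix
  H='010' vs B='00': no prefix
  H='010' vs D='011': no prefix
  H='010' vs E='10': no prefix
  H='010' vs G='11': no prefix
  D='011' vs B='00': no prefix
  D='011' vs H='010': no prefix
  D='011' vs E='10': no prefix
  D='011' vs G='11': no prefix
  E='10' vs B='00': no prefix
  E='10' vs H='010': no prefix
  E='10' vs D='011': no prefix
  E='10' vs G='11': no prefix
  G='11' vs B='00': no prefix
  G='11' vs H='010': no prefix
  G='11' vs D='011': no prefix
  G='11' vs E='10': no prefix
No violation found over all pairs.

YES -- this is a valid prefix code. No codeword is a prefix of any other codeword.


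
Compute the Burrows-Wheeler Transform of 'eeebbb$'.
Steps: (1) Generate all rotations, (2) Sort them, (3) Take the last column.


Rotations (sorted):
  0: $eeebbb -> last char: b
  1: b$eeebb -> last char: b
  2: bb$eeeb -> last char: b
  3: bbb$eee -> last char: e
  4: ebbb$ee -> last char: e
  5: eebbb$e -> last char: e
  6: eeebbb$ -> last char: $


BWT = bbbeee$


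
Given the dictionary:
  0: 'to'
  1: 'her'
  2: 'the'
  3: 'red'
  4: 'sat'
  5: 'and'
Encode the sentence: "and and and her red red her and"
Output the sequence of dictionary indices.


Look up each word in the dictionary:
  'and' -> 5
  'and' -> 5
  'and' -> 5
  'her' -> 1
  'red' -> 3
  'red' -> 3
  'her' -> 1
  'and' -> 5

Encoded: [5, 5, 5, 1, 3, 3, 1, 5]


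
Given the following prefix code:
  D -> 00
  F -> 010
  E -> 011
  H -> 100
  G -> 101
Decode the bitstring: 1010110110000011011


Decoding step by step:
Bits 101 -> G
Bits 011 -> E
Bits 011 -> E
Bits 00 -> D
Bits 00 -> D
Bits 011 -> E
Bits 011 -> E


Decoded message: GEEDDEE


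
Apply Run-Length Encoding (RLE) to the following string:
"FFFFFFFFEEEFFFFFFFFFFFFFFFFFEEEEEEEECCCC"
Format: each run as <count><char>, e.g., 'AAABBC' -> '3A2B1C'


Scanning runs left to right:
  i=0: run of 'F' x 8 -> '8F'
  i=8: run of 'E' x 3 -> '3E'
  i=11: run of 'F' x 17 -> '17F'
  i=28: run of 'E' x 8 -> '8E'
  i=36: run of 'C' x 4 -> '4C'

RLE = 8F3E17F8E4C


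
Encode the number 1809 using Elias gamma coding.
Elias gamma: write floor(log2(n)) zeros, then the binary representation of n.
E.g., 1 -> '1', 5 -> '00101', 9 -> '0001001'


num_bits = floor(log2(1809)) + 1 = 11
leading_zeros = num_bits - 1 = 10
binary(1809) = 11100010001

Elias gamma(1809) = '0000000000' + '11100010001' = 000000000011100010001 (21 bits)


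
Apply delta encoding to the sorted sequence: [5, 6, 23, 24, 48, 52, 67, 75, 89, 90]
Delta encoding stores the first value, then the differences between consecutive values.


First value: 5
Deltas:
  6 - 5 = 1
  23 - 6 = 17
  24 - 23 = 1
  48 - 24 = 24
  52 - 48 = 4
  67 - 52 = 15
  75 - 67 = 8
  89 - 75 = 14
  90 - 89 = 1


Delta encoded: [5, 1, 17, 1, 24, 4, 15, 8, 14, 1]


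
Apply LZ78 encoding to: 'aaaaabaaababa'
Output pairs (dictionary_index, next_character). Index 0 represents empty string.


LZ78 encoding steps:
Dictionary: {0: ''}
Step 1: w='' (idx 0), next='a' -> output (0, 'a'), add 'a' as idx 1
Step 2: w='a' (idx 1), next='a' -> output (1, 'a'), add 'aa' as idx 2
Step 3: w='aa' (idx 2), next='b' -> output (2, 'b'), add 'aab' as idx 3
Step 4: w='aa' (idx 2), next='a' -> output (2, 'a'), add 'aaa' as idx 4
Step 5: w='' (idx 0), next='b' -> output (0, 'b'), add 'b' as idx 5
Step 6: w='a' (idx 1), next='b' -> output (1, 'b'), add 'ab' as idx 6
Step 7: w='a' (idx 1), end of input -> output (1, '')


Encoded: [(0, 'a'), (1, 'a'), (2, 'b'), (2, 'a'), (0, 'b'), (1, 'b'), (1, '')]


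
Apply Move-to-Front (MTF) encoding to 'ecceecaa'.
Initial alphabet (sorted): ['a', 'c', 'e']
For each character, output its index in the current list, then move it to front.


MTF encoding:
'e': index 2 in ['a', 'c', 'e'] -> ['e', 'a', 'c']
'c': index 2 in ['e', 'a', 'c'] -> ['c', 'e', 'a']
'c': index 0 in ['c', 'e', 'a'] -> ['c', 'e', 'a']
'e': index 1 in ['c', 'e', 'a'] -> ['e', 'c', 'a']
'e': index 0 in ['e', 'c', 'a'] -> ['e', 'c', 'a']
'c': index 1 in ['e', 'c', 'a'] -> ['c', 'e', 'a']
'a': index 2 in ['c', 'e', 'a'] -> ['a', 'c', 'e']
'a': index 0 in ['a', 'c', 'e'] -> ['a', 'c', 'e']


Output: [2, 2, 0, 1, 0, 1, 2, 0]


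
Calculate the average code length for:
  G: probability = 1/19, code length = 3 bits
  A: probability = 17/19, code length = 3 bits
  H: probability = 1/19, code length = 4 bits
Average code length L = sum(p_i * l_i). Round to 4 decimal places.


Weighted contributions p_i * l_i:
  G: (1/19) * 3 = 3/19
  A: (17/19) * 3 = 51/19
  H: (1/19) * 4 = 4/19
Sum = (3 + 51 + 4)/19 = 58/19

L = 58/19 = 3.0526 bits/symbol


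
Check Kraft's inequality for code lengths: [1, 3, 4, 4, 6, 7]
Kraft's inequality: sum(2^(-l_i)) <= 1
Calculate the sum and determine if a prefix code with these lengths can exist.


Sum = 2^(-1) + 2^(-3) + 2^(-4) + 2^(-4) + 2^(-6) + 2^(-7)
    = 0.5 + 0.125 + 0.0625 + 0.0625 + 0.015625 + 0.0078125
    = 99/128 = 0.7734375
Since 0.7734375 <= 1, Kraft's inequality IS satisfied.
A prefix code with these lengths CAN exist.

Kraft sum = 0.7734375. Satisfied.


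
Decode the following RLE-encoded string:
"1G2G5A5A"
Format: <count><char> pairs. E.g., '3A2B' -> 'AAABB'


Expanding each <count><char> pair:
  1G -> 'G'
  2G -> 'GG'
  5A -> 'AAAAA'
  5A -> 'AAAAA'

Decoded = GGGAAAAAAAAAA


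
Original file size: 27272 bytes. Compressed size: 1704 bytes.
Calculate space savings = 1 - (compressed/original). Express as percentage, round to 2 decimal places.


ratio = compressed/original = 1704/27272 = 0.062482
savings = 1 - ratio = 1 - 0.062482 = 0.937518
as a percentage: 0.937518 * 100 = 93.75%

Space savings = 1 - 1704/27272 = 93.75%


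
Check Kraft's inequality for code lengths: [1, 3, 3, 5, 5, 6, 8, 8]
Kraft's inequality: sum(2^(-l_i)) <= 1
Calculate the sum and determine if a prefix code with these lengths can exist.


Sum = 2^(-1) + 2^(-3) + 2^(-3) + 2^(-5) + 2^(-5) + 2^(-6) + 2^(-8) + 2^(-8)
    = 0.5 + 0.125 + 0.125 + 0.03125 + 0.03125 + 0.015625 + 0.00390625 + 0.00390625
    = 214/256 = 0.8359375
Since 0.8359375 <= 1, Kraft's inequality IS satisfied.
A prefix code with these lengths CAN exist.

Kraft sum = 0.8359375. Satisfied.


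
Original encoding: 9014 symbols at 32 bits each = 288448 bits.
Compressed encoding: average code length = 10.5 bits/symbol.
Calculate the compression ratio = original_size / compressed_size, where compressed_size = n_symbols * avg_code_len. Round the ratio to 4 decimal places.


original_size = n_symbols * orig_bits = 9014 * 32 = 288448 bits
compressed_size = n_symbols * avg_code_len = 9014 * 10.5 = 94647.0 bits
ratio = original_size / compressed_size = 288448 / 94647.0 = 3.0476

Compression ratio = 3.0476


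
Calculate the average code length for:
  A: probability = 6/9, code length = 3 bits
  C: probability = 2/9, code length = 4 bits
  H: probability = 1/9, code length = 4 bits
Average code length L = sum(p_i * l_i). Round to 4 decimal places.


Weighted contributions p_i * l_i:
  A: (6/9) * 3 = 18/9
  C: (2/9) * 4 = 8/9
  H: (1/9) * 4 = 4/9
Sum = (18 + 8 + 4)/9 = 30/9

L = 30/9 = 3.3333 bits/symbol


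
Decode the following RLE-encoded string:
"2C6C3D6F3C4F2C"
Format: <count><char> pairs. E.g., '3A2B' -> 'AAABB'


Expanding each <count><char> pair:
  2C -> 'CC'
  6C -> 'CCCCCC'
  3D -> 'DDD'
  6F -> 'FFFFFF'
  3C -> 'CCC'
  4F -> 'FFFF'
  2C -> 'CC'

Decoded = CCCCCCCCDDDFFFFFFCCCFFFFCC


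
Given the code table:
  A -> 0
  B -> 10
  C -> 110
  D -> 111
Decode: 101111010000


Decoding:
10 -> B
111 -> D
10 -> B
10 -> B
0 -> A
0 -> A
0 -> A


Result: BDBBAAA


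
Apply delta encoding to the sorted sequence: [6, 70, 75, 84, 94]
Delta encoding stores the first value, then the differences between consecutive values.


First value: 6
Deltas:
  70 - 6 = 64
  75 - 70 = 5
  84 - 75 = 9
  94 - 84 = 10


Delta encoded: [6, 64, 5, 9, 10]


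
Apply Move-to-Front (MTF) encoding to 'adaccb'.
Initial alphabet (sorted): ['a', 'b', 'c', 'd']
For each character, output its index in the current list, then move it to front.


MTF encoding:
'a': index 0 in ['a', 'b', 'c', 'd'] -> ['a', 'b', 'c', 'd']
'd': index 3 in ['a', 'b', 'c', 'd'] -> ['d', 'a', 'b', 'c']
'a': index 1 in ['d', 'a', 'b', 'c'] -> ['a', 'd', 'b', 'c']
'c': index 3 in ['a', 'd', 'b', 'c'] -> ['c', 'a', 'd', 'b']
'c': index 0 in ['c', 'a', 'd', 'b'] -> ['c', 'a', 'd', 'b']
'b': index 3 in ['c', 'a', 'd', 'b'] -> ['b', 'c', 'a', 'd']


Output: [0, 3, 1, 3, 0, 3]


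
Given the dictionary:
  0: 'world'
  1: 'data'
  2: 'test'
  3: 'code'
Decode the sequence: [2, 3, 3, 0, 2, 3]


Look up each index in the dictionary:
  2 -> 'test'
  3 -> 'code'
  3 -> 'code'
  0 -> 'world'
  2 -> 'test'
  3 -> 'code'

Decoded: "test code code world test code"


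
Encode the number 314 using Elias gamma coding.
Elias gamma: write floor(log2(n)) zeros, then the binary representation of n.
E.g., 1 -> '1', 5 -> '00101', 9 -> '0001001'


num_bits = floor(log2(314)) + 1 = 9
leading_zeros = num_bits - 1 = 8
binary(314) = 100111010

Elias gamma(314) = '00000000' + '100111010' = 00000000100111010 (17 bits)


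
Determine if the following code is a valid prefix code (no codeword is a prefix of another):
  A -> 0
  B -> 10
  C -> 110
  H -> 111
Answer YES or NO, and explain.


Checking each pair (does one codeword prefix another?):
  A='0' vs B='10': no prefix
  A='0' vs C='110': no prefix
  A='0' vs H='111': no prefix
  B='10' vs A='0': no prefix
  B='10' vs C='110': no prefix
  B='10' vs H='111': no prefix
  C='110' vs A='0': no prefix
  C='110' vs B='10': no prefix
  C='110' vs H='111': no prefix
  H='111' vs A='0': no prefix
  H='111' vs B='10': no prefix
  H='111' vs C='110': no prefix
No violation found over all pairs.

YES -- this is a valid prefix code. No codeword is a prefix of any other codeword.


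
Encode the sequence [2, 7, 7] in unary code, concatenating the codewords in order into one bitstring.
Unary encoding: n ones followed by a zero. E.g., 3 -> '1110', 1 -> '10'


Encode each number as n ones followed by a terminating 0:
  2 -> 110 (3 bits)
  7 -> 11111110 (8 bits)
  7 -> 11111110 (8 bits)
Total length = 3 + 8 + 8 = 19 bits.

Unary([2, 7, 7]) = 1101111111011111110 (19 bits)


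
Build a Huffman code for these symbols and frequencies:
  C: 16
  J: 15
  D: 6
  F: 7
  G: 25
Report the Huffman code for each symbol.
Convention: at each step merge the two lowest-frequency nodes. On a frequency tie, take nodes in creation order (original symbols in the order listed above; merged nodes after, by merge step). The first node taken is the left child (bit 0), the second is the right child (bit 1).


Huffman tree construction:
Step 1: Merge D(6) + F(7) = 13
Step 2: Merge (D+F)(13) + J(15) = 28
Step 3: Merge C(16) + G(25) = 41
Step 4: Merge ((D+F)+J)(28) + (C+G)(41) = 69
Read each symbol's code off the tree from the root (left child = 0, right child = 1).

Codes:
  C: 10 (length 2)
  J: 01 (length 2)
  D: 000 (length 3)
  F: 001 (length 3)
  G: 11 (length 2)
Average code length: 151/69 = 2.1884 bits/symbol


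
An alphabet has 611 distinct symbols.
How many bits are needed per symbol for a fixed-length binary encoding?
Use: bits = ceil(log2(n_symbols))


log2(611) = 9.255
Bracket: 2^9 = 512 < 611 <= 2^10 = 1024
So ceil(log2(611)) = 10

bits = ceil(log2(611)) = ceil(9.255) = 10 bits


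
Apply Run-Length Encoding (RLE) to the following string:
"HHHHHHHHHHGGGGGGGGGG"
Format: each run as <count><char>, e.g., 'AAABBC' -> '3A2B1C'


Scanning runs left to right:
  i=0: run of 'H' x 10 -> '10H'
  i=10: run of 'G' x 10 -> '10G'

RLE = 10H10G


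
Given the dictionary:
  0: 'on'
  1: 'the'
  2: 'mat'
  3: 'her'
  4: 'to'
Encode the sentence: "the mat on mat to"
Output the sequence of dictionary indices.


Look up each word in the dictionary:
  'the' -> 1
  'mat' -> 2
  'on' -> 0
  'mat' -> 2
  'to' -> 4

Encoded: [1, 2, 0, 2, 4]


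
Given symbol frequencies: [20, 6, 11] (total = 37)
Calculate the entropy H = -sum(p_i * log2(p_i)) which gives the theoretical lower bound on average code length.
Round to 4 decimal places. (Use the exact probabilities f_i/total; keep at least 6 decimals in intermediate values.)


Per-symbol terms -p_i * log2(p_i) with p_i = f_i/37:
  p = 20/37 = 0.540541: log2(p) = -0.887525, -p*log2(p) = 0.479743
  p = 6/37 = 0.162162: log2(p) = -2.624491, -p*log2(p) = 0.425593
  p = 11/37 = 0.297297: log2(p) = -1.750022, -p*log2(p) = 0.520277
H = 0.479743 + 0.425593 + 0.520277 = 1.425613

H = 1.4256 bits/symbol


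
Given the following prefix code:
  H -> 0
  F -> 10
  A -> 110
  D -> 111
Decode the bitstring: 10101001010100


Decoding step by step:
Bits 10 -> F
Bits 10 -> F
Bits 10 -> F
Bits 0 -> H
Bits 10 -> F
Bits 10 -> F
Bits 10 -> F
Bits 0 -> H


Decoded message: FFFHFFFH


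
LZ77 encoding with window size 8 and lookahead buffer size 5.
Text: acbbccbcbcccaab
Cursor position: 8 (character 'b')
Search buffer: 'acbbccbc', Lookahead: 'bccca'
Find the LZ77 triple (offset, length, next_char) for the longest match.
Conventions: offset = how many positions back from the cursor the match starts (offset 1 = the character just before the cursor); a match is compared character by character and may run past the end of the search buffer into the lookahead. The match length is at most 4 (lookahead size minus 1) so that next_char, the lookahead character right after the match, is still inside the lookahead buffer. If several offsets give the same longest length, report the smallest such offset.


Try each offset into the search buffer:
  offset=1 (pos 7, char 'c'): match length 0
  offset=2 (pos 6, char 'b'): match length 2
  offset=3 (pos 5, char 'c'): match length 0
  offset=4 (pos 4, char 'c'): match length 0
  offset=5 (pos 3, char 'b'): match length 3
  offset=6 (pos 2, char 'b'): match length 1
  offset=7 (pos 1, char 'c'): match length 0
  offset=8 (pos 0, char 'a'): match length 0
Longest match has length 3 at offset 5.
next_char = character at position 8 + 3 = 11 -> 'c'

Best match: offset=5, length=3 (matching 'bcc' starting at position 3)
LZ77 triple: (5, 3, 'c')


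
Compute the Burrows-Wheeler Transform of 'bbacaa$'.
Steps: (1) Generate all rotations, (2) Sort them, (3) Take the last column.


Rotations (sorted):
  0: $bbacaa -> last char: a
  1: a$bbaca -> last char: a
  2: aa$bbac -> last char: c
  3: acaa$bb -> last char: b
  4: bacaa$b -> last char: b
  5: bbacaa$ -> last char: $
  6: caa$bba -> last char: a


BWT = aacbb$a


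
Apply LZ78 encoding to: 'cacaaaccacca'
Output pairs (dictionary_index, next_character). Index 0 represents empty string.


LZ78 encoding steps:
Dictionary: {0: ''}
Step 1: w='' (idx 0), next='c' -> output (0, 'c'), add 'c' as idx 1
Step 2: w='' (idx 0), next='a' -> output (0, 'a'), add 'a' as idx 2
Step 3: w='c' (idx 1), next='a' -> output (1, 'a'), add 'ca' as idx 3
Step 4: w='a' (idx 2), next='a' -> output (2, 'a'), add 'aa' as idx 4
Step 5: w='c' (idx 1), next='c' -> output (1, 'c'), add 'cc' as idx 5
Step 6: w='a' (idx 2), next='c' -> output (2, 'c'), add 'ac' as idx 6
Step 7: w='ca' (idx 3), end of input -> output (3, '')


Encoded: [(0, 'c'), (0, 'a'), (1, 'a'), (2, 'a'), (1, 'c'), (2, 'c'), (3, '')]


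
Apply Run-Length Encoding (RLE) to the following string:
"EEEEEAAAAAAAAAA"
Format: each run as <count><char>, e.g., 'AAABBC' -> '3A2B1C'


Scanning runs left to right:
  i=0: run of 'E' x 5 -> '5E'
  i=5: run of 'A' x 10 -> '10A'

RLE = 5E10A


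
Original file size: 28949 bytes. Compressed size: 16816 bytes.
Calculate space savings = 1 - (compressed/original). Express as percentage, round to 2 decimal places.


ratio = compressed/original = 16816/28949 = 0.580884
savings = 1 - ratio = 1 - 0.580884 = 0.419116
as a percentage: 0.419116 * 100 = 41.91%

Space savings = 1 - 16816/28949 = 41.91%


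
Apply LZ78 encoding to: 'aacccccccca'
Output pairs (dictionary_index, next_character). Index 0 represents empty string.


LZ78 encoding steps:
Dictionary: {0: ''}
Step 1: w='' (idx 0), next='a' -> output (0, 'a'), add 'a' as idx 1
Step 2: w='a' (idx 1), next='c' -> output (1, 'c'), add 'ac' as idx 2
Step 3: w='' (idx 0), next='c' -> output (0, 'c'), add 'c' as idx 3
Step 4: w='c' (idx 3), next='c' -> output (3, 'c'), add 'cc' as idx 4
Step 5: w='cc' (idx 4), next='c' -> output (4, 'c'), add 'ccc' as idx 5
Step 6: w='c' (idx 3), next='a' -> output (3, 'a'), add 'ca' as idx 6


Encoded: [(0, 'a'), (1, 'c'), (0, 'c'), (3, 'c'), (4, 'c'), (3, 'a')]


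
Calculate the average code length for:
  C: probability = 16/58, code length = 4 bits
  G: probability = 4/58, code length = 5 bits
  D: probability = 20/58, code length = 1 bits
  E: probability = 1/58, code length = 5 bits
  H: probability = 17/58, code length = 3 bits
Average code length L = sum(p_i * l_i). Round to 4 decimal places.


Weighted contributions p_i * l_i:
  C: (16/58) * 4 = 64/58
  G: (4/58) * 5 = 20/58
  D: (20/58) * 1 = 20/58
  E: (1/58) * 5 = 5/58
  H: (17/58) * 3 = 51/58
Sum = (64 + 20 + 20 + 5 + 51)/58 = 160/58

L = 160/58 = 2.7586 bits/symbol
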